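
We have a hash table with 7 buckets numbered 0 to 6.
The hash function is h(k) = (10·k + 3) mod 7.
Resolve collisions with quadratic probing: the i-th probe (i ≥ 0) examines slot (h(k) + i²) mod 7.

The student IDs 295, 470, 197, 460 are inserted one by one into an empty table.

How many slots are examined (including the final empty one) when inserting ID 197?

295 hashes to 6; slot 6 is free → place at 6.
470 hashes to 6; 6 taken → place at 0.
197 hashes to 6; 6,0 taken → place at 3.
460 hashes to 4; slot 4 is free → place at 4.
Table: [470, _, _, 197, 460, _, 295]

3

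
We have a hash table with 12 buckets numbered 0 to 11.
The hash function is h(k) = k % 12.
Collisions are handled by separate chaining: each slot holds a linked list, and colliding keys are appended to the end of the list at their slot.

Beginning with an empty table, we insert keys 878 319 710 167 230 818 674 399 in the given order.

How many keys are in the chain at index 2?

Insert 878: h=2, bucket 2 empty → new chain.
Insert 319: h=7, bucket 7 empty → new chain.
Insert 710: h=2, bucket 2 nonempty → append to chain.
Insert 167: h=11, bucket 11 empty → new chain.
Insert 230: h=2, bucket 2 nonempty → append to chain.
Insert 818: h=2, bucket 2 nonempty → append to chain.
Insert 674: h=2, bucket 2 nonempty → append to chain.
Insert 399: h=3, bucket 3 empty → new chain.
Final buckets:
0: .
1: .
2: 878 -> 710 -> 230 -> 818 -> 674
3: 399
4: .
5: .
6: .
7: 319
8: .
9: .
10: .
11: 167

5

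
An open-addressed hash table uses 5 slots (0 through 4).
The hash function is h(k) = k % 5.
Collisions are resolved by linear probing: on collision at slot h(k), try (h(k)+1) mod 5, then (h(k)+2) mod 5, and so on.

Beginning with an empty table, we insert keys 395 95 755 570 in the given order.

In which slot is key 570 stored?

3

395: h=0 → slot 0
95: h=0, probe 0,1 → slot 1
755: h=0, probe 0,1,2 → slot 2
570: h=0, probe 0,1,2,3 → slot 3
Table: [395, 95, 755, 570, ∅]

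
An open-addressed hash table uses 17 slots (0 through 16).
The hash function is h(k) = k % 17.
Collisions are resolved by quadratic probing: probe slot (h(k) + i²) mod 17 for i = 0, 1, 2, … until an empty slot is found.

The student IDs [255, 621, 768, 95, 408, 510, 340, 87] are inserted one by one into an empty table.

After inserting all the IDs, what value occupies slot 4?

510

Insert 255: h=0, slot 0 empty => index 0.
Insert 621: h=9, slot 9 empty => index 9.
Insert 768: h=3, slot 3 empty => index 3.
Insert 95: h=10, slot 10 empty => index 10.
Insert 408: h=0, slot 0 occupied => index 1.
Insert 510: h=0, slots 0,1 occupied => index 4.
Insert 340: h=0, slots 0,1,4,9 occupied => index 16.
Insert 87: h=2, slot 2 empty => index 2.
Table: [255, 408, 87, 768, 510, —, —, —, —, 621, 95, —, —, —, —, —, 340]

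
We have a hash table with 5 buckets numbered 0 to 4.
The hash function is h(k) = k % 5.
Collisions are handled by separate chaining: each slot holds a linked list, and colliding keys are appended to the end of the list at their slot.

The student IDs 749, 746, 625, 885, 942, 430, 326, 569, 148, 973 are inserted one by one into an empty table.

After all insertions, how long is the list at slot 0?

3

749 -> bucket 4
746 -> bucket 1
625 -> bucket 0
885 -> bucket 0 (collision)
942 -> bucket 2
430 -> bucket 0 (collision)
326 -> bucket 1 (collision)
569 -> bucket 4 (collision)
148 -> bucket 3
973 -> bucket 3 (collision)
Final buckets:
0: 625 -> 885 -> 430
1: 746 -> 326
2: 942
3: 148 -> 973
4: 749 -> 569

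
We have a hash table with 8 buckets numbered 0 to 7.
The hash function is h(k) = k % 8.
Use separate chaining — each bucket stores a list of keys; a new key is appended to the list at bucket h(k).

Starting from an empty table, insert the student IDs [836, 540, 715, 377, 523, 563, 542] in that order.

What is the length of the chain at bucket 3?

3

836 -> bucket 4
540 -> bucket 4 (collision)
715 -> bucket 3
377 -> bucket 1
523 -> bucket 3 (collision)
563 -> bucket 3 (collision)
542 -> bucket 6
Final buckets:
0: ∅
1: 377
2: ∅
3: 715 -> 523 -> 563
4: 836 -> 540
5: ∅
6: 542
7: ∅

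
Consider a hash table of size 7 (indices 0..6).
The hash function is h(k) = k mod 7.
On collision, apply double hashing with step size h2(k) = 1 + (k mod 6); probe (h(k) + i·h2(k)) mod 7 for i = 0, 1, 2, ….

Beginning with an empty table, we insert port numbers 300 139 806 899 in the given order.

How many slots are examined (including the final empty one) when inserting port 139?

2

Insert 300: h=6, slot 6 empty -> index 6.
Insert 139: h=6, h2=2, slot 6 occupied -> index 1.
Insert 806: h=1, h2=3, slot 1 occupied -> index 4.
Insert 899: h=3, slot 3 empty -> index 3.
Table: [_, 139, _, 899, 806, _, 300]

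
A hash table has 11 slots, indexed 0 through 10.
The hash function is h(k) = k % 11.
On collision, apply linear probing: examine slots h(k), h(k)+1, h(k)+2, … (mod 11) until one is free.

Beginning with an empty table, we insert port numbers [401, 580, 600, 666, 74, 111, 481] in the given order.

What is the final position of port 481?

401: h=5 -> slot 5
580: h=8 -> slot 8
600: h=6 -> slot 6
666: h=6, probe 6,7 -> slot 7
74: h=8, probe 8,9 -> slot 9
111: h=1 -> slot 1
481: h=8, probe 8,9,10 -> slot 10
Table: [—, 111, —, —, —, 401, 600, 666, 580, 74, 481]

10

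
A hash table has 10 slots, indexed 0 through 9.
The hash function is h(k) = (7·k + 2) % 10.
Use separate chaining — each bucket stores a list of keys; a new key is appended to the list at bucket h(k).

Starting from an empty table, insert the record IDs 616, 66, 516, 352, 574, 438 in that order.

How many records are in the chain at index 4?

3

Insert 616: h=4, bucket 4 empty -> new chain.
Insert 66: h=4, bucket 4 nonempty -> append to chain.
Insert 516: h=4, bucket 4 nonempty -> append to chain.
Insert 352: h=6, bucket 6 empty -> new chain.
Insert 574: h=0, bucket 0 empty -> new chain.
Insert 438: h=8, bucket 8 empty -> new chain.
Final buckets:
0: 574
1: ∅
2: ∅
3: ∅
4: 616 -> 66 -> 516
5: ∅
6: 352
7: ∅
8: 438
9: ∅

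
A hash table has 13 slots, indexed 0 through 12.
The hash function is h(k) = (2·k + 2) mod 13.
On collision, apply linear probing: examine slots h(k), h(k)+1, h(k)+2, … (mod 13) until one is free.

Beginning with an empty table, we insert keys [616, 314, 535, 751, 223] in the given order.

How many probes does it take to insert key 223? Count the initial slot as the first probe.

616 hashes to 12; slot 12 is free => place at 12.
314 hashes to 6; slot 6 is free => place at 6.
535 hashes to 6; 6 taken => place at 7.
751 hashes to 9; slot 9 is free => place at 9.
223 hashes to 6; 6,7 taken => place at 8.
Table: [∅, ∅, ∅, ∅, ∅, ∅, 314, 535, 223, 751, ∅, ∅, 616]

3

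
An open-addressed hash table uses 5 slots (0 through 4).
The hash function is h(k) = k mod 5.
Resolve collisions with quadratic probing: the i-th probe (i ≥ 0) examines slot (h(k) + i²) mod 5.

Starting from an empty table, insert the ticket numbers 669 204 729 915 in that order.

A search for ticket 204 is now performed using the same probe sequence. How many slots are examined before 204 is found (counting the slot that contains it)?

Insert 669: h=4, slot 4 empty -> index 4.
Insert 204: h=4, slot 4 occupied -> index 0.
Insert 729: h=4, slots 4,0 occupied -> index 3.
Insert 915: h=0, slot 0 occupied -> index 1.
Table: [204, 915, -, 729, 669]
Lookup 204: h=4, probe 4,0 → found at 0.

2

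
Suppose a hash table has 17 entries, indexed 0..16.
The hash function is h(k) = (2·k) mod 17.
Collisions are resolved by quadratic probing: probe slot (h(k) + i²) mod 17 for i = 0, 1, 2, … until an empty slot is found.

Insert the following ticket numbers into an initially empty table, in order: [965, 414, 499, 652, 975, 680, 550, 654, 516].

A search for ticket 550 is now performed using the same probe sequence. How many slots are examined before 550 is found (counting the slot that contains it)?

5

Insert 965: h=9, slot 9 empty → index 9.
Insert 414: h=12, slot 12 empty → index 12.
Insert 499: h=12, slot 12 occupied → index 13.
Insert 652: h=12, slots 12,13 occupied → index 16.
Insert 975: h=12, slots 12,13,16 occupied → index 4.
Insert 680: h=0, slot 0 empty → index 0.
Insert 550: h=12, slots 12,13,16,4 occupied → index 11.
Insert 654: h=16, slots 16,0 occupied → index 3.
Insert 516: h=12, slots 12,13,16,4,11,3 occupied → index 14.
Table: [680, ∅, ∅, 654, 975, ∅, ∅, ∅, ∅, 965, ∅, 550, 414, 499, 516, ∅, 652]
Lookup 550: h=12, probe 12,13,16,4,11 → found at 11.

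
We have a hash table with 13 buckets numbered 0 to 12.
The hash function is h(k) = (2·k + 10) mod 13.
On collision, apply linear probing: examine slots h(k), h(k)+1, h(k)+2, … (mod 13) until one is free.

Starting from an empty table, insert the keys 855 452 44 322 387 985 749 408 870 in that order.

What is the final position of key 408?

10

855: h=4 => slot 4
452: h=4, probe 4,5 => slot 5
44: h=7 => slot 7
322: h=4, probe 4,5,6 => slot 6
387: h=4, probe 4,5,6,7,8 => slot 8
985: h=4, probe 4,5,6,7,8,9 => slot 9
749: h=0 => slot 0
408: h=7, probe 7,8,9,10 => slot 10
870: h=8, probe 8,9,10,11 => slot 11
Table: [749, ∅, ∅, ∅, 855, 452, 322, 44, 387, 985, 408, 870, ∅]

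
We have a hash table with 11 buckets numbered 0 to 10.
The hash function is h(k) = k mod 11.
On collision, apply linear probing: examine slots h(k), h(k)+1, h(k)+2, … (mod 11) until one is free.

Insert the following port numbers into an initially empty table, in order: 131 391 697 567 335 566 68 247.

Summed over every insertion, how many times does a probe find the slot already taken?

8

Insert 131: h=10, slot 10 empty → index 10.
Insert 391: h=6, slot 6 empty → index 6.
Insert 697: h=4, slot 4 empty → index 4.
Insert 567: h=6, slot 6 occupied → index 7.
Insert 335: h=5, slot 5 empty → index 5.
Insert 566: h=5, slots 5,6,7 occupied → index 8.
Insert 68: h=2, slot 2 empty → index 2.
Insert 247: h=5, slots 5,6,7,8 occupied → index 9.
Table: [∅, ∅, 68, ∅, 697, 335, 391, 567, 566, 247, 131]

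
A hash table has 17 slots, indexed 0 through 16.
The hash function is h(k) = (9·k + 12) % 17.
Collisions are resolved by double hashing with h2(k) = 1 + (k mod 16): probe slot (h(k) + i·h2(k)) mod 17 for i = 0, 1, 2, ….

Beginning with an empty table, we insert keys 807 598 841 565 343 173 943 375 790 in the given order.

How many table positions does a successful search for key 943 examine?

Insert 807: h=16, slot 16 empty -> index 16.
Insert 598: h=5, slot 5 empty -> index 5.
Insert 841: h=16, h2=10, slot 16 occupied -> index 9.
Insert 565: h=14, slot 14 empty -> index 14.
Insert 343: h=5, h2=8, slot 5 occupied -> index 13.
Insert 173: h=5, h2=14, slot 5 occupied -> index 2.
Insert 943: h=16, h2=16, slot 16 occupied -> index 15.
Insert 375: h=4, slot 4 empty -> index 4.
Insert 790: h=16, h2=7, slot 16 occupied -> index 6.
Table: [—, —, 173, —, 375, 598, 790, —, —, 841, —, —, —, 343, 565, 943, 807]
Lookup 943: h=16, h2=16, probe 16,15 → found at 15.

2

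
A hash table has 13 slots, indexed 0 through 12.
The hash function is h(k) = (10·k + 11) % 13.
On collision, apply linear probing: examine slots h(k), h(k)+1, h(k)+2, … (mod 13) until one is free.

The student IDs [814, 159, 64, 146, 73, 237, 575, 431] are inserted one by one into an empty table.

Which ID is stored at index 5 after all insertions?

Insert 814: h=0, slot 0 empty → index 0.
Insert 159: h=2, slot 2 empty → index 2.
Insert 64: h=1, slot 1 empty → index 1.
Insert 146: h=2, slot 2 occupied → index 3.
Insert 73: h=0, slots 0,1,2,3 occupied → index 4.
Insert 237: h=2, slots 2,3,4 occupied → index 5.
Insert 575: h=2, slots 2,3,4,5 occupied → index 6.
Insert 431: h=5, slots 5,6 occupied → index 7.
Table: [814, 64, 159, 146, 73, 237, 575, 431, _, _, _, _, _]

237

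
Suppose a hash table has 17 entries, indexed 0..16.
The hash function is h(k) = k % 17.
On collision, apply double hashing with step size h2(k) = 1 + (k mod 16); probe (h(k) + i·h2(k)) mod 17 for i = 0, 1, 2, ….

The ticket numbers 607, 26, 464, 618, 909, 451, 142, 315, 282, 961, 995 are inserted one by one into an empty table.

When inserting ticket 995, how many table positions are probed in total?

3

Insert 607: h=12, slot 12 empty -> index 12.
Insert 26: h=9, slot 9 empty -> index 9.
Insert 464: h=5, slot 5 empty -> index 5.
Insert 618: h=6, slot 6 empty -> index 6.
Insert 909: h=8, slot 8 empty -> index 8.
Insert 451: h=9, h2=4, slot 9 occupied -> index 13.
Insert 142: h=6, h2=15, slot 6 occupied -> index 4.
Insert 315: h=9, h2=12, slots 9,4 occupied -> index 16.
Insert 282: h=10, slot 10 empty -> index 10.
Insert 961: h=9, h2=2, slot 9 occupied -> index 11.
Insert 995: h=9, h2=4, slots 9,13 occupied -> index 0.
Table: [995, -, -, -, 142, 464, 618, -, 909, 26, 282, 961, 607, 451, -, -, 315]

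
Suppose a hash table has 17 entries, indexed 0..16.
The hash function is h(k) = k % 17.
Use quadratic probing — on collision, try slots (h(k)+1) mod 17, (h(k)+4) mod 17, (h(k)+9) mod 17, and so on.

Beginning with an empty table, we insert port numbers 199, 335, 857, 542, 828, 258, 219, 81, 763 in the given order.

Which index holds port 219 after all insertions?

Insert 199: h=12, slot 12 empty → index 12.
Insert 335: h=12, slot 12 occupied → index 13.
Insert 857: h=7, slot 7 empty → index 7.
Insert 542: h=15, slot 15 empty → index 15.
Insert 828: h=12, slots 12,13 occupied → index 16.
Insert 258: h=3, slot 3 empty → index 3.
Insert 219: h=15, slots 15,16 occupied → index 2.
Insert 81: h=13, slot 13 occupied → index 14.
Insert 763: h=15, slots 15,16,2,7,14 occupied → index 6.
Table: [—, —, 219, 258, —, —, 763, 857, —, —, —, —, 199, 335, 81, 542, 828]

2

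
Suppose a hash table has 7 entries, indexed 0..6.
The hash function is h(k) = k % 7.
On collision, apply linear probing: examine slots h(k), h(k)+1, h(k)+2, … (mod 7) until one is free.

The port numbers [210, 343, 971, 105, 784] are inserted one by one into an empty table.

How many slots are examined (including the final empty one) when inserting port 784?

210 hashes to 0; slot 0 is free → place at 0.
343 hashes to 0; 0 taken → place at 1.
971 hashes to 5; slot 5 is free → place at 5.
105 hashes to 0; 0,1 taken → place at 2.
784 hashes to 0; 0,1,2 taken → place at 3.
Table: [210, 343, 105, 784, _, 971, _]

4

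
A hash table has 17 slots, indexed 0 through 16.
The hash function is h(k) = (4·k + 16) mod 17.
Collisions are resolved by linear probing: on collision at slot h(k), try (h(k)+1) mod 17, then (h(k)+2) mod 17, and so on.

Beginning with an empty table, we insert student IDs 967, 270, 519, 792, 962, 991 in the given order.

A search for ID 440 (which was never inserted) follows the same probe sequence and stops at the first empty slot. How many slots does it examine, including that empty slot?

Insert 967: h=8, slot 8 empty => index 8.
Insert 270: h=8, slot 8 occupied => index 9.
Insert 519: h=1, slot 1 empty => index 1.
Insert 792: h=5, slot 5 empty => index 5.
Insert 962: h=5, slot 5 occupied => index 6.
Insert 991: h=2, slot 2 empty => index 2.
Table: [∅, 519, 991, ∅, ∅, 792, 962, ∅, 967, 270, ∅, ∅, ∅, ∅, ∅, ∅, ∅]
Lookup 440: h=8, probe 8,9,10 → slot 10 empty, not found.

3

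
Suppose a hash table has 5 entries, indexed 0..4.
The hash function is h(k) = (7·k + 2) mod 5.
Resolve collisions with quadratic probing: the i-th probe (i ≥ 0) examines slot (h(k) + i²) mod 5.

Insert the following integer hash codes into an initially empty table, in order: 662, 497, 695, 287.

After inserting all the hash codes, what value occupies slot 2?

662: h=1 -> slot 1
497: h=1, probe 1,2 -> slot 2
695: h=2, probe 2,3 -> slot 3
287: h=1, probe 1,2,0 -> slot 0
Table: [287, 662, 497, 695, .]

497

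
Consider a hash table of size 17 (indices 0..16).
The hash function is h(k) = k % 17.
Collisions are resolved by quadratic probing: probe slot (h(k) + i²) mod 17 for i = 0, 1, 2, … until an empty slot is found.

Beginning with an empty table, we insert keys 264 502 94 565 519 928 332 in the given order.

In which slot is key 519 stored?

264: h=9 => slot 9
502: h=9, probe 9,10 => slot 10
94: h=9, probe 9,10,13 => slot 13
565: h=4 => slot 4
519: h=9, probe 9,10,13,1 => slot 1
928: h=10, probe 10,11 => slot 11
332: h=9, probe 9,10,13,1,8 => slot 8
Table: [—, 519, —, —, 565, —, —, —, 332, 264, 502, 928, —, 94, —, —, —]

1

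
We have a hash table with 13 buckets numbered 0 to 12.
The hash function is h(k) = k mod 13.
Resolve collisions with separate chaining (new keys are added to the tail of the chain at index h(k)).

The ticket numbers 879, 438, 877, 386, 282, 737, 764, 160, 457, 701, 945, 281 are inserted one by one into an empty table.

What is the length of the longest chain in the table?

879 → bucket 8
438 → bucket 9
877 → bucket 6
386 → bucket 9 (collision)
282 → bucket 9 (collision)
737 → bucket 9 (collision)
764 → bucket 10
160 → bucket 4
457 → bucket 2
701 → bucket 12
945 → bucket 9 (collision)
281 → bucket 8 (collision)
Final buckets:
0: _
1: _
2: 457
3: _
4: 160
5: _
6: 877
7: _
8: 879 -> 281
9: 438 -> 386 -> 282 -> 737 -> 945
10: 764
11: _
12: 701

5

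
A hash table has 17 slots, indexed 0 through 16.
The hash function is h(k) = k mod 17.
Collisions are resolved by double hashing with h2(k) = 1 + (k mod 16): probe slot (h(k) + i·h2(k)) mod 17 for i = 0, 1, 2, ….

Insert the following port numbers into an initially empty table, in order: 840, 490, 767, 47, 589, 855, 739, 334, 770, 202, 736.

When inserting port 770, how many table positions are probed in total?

5

840: h=7 → slot 7
490: h=14 → slot 14
767: h=2 → slot 2
47: h=13 → slot 13
589: h=11 → slot 11
855: h=5 → slot 5
739: h=8 → slot 8
334: h=11, h2=15, probe 11,9 → slot 9
770: h=5, h2=3, probe 5,8,11,14,0 → slot 0
202: h=15 → slot 15
736: h=5, h2=1, probe 5,6 → slot 6
Table: [770, -, 767, -, -, 855, 736, 840, 739, 334, -, 589, -, 47, 490, 202, -]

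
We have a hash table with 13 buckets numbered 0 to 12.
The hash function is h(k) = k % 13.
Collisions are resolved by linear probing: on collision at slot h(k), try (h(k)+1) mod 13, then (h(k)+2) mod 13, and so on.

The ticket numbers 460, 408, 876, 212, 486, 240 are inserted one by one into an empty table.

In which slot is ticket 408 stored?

6

Insert 460: h=5, slot 5 empty -> index 5.
Insert 408: h=5, slot 5 occupied -> index 6.
Insert 876: h=5, slots 5,6 occupied -> index 7.
Insert 212: h=4, slot 4 empty -> index 4.
Insert 486: h=5, slots 5,6,7 occupied -> index 8.
Insert 240: h=6, slots 6,7,8 occupied -> index 9.
Table: [., ., ., ., 212, 460, 408, 876, 486, 240, ., ., .]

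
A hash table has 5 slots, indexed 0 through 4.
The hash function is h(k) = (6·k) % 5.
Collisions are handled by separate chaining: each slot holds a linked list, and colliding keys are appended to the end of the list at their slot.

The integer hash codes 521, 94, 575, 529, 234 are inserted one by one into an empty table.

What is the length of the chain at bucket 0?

1

521 → bucket 1
94 → bucket 4
575 → bucket 0
529 → bucket 4 (collision)
234 → bucket 4 (collision)
Final buckets:
0: 575
1: 521
2: .
3: .
4: 94 -> 529 -> 234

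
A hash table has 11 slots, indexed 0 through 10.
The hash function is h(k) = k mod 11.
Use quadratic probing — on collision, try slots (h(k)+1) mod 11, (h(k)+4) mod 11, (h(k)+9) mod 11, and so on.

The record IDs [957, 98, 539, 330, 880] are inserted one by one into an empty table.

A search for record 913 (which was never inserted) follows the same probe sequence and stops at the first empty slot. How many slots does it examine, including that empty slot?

Insert 957: h=0, slot 0 empty => index 0.
Insert 98: h=10, slot 10 empty => index 10.
Insert 539: h=0, slot 0 occupied => index 1.
Insert 330: h=0, slots 0,1 occupied => index 4.
Insert 880: h=0, slots 0,1,4 occupied => index 9.
Table: [957, 539, —, —, 330, —, —, —, —, 880, 98]
Lookup 913: h=0, probe 0,1,4,9,5 → slot 5 empty, not found.

5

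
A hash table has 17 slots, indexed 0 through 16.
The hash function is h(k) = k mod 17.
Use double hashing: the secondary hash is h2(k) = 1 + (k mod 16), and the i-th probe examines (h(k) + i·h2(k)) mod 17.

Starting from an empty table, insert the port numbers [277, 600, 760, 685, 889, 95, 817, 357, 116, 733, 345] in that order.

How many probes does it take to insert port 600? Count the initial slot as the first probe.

277: h=5 → slot 5
600: h=5, h2=9, probe 5,14 → slot 14
760: h=12 → slot 12
685: h=5, h2=14, probe 5,2 → slot 2
889: h=5, h2=10, probe 5,15 → slot 15
95: h=10 → slot 10
817: h=1 → slot 1
357: h=0 → slot 0
116: h=14, h2=5, probe 14,2,7 → slot 7
733: h=2, h2=14, probe 2,16 → slot 16
345: h=5, h2=10, probe 5,15,8 → slot 8
Table: [357, 817, 685, -, -, 277, -, 116, 345, -, 95, -, 760, -, 600, 889, 733]

2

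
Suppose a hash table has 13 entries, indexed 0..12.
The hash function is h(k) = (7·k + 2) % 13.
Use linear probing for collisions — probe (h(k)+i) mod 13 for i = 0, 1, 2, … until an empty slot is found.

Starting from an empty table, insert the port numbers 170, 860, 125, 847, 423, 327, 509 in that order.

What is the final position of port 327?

170 hashes to 9; slot 9 is free → place at 9.
860 hashes to 3; slot 3 is free → place at 3.
125 hashes to 6; slot 6 is free → place at 6.
847 hashes to 3; 3 taken → place at 4.
423 hashes to 12; slot 12 is free → place at 12.
327 hashes to 3; 3,4 taken → place at 5.
509 hashes to 3; 3,4,5,6 taken → place at 7.
Table: [_, _, _, 860, 847, 327, 125, 509, _, 170, _, _, 423]

5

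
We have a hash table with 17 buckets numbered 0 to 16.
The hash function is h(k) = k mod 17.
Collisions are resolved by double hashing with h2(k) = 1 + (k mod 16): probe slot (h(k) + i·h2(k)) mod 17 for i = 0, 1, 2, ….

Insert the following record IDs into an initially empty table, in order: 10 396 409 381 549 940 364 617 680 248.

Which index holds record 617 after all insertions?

15

10 hashes to 10; slot 10 is free -> place at 10.
396 hashes to 5; slot 5 is free -> place at 5.
409 hashes to 1; slot 1 is free -> place at 1.
381 hashes to 7; slot 7 is free -> place at 7.
549 hashes to 5, h2=6; 5 taken -> place at 11.
940 hashes to 5, h2=13; 5,1 taken -> place at 14.
364 hashes to 7, h2=13; 7 taken -> place at 3.
617 hashes to 5, h2=10; 5 taken -> place at 15.
680 hashes to 0; slot 0 is free -> place at 0.
248 hashes to 10, h2=9; 10 taken -> place at 2.
Table: [680, 409, 248, 364, _, 396, _, 381, _, _, 10, 549, _, _, 940, 617, _]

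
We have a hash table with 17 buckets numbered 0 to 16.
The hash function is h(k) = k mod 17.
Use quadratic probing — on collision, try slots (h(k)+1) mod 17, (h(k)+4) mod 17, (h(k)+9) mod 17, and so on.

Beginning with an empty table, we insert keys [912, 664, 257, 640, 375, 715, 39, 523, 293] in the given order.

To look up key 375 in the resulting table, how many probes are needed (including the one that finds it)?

Insert 912: h=11, slot 11 empty → index 11.
Insert 664: h=1, slot 1 empty → index 1.
Insert 257: h=2, slot 2 empty → index 2.
Insert 640: h=11, slot 11 occupied → index 12.
Insert 375: h=1, slots 1,2 occupied → index 5.
Insert 715: h=1, slots 1,2,5 occupied → index 10.
Insert 39: h=5, slot 5 occupied → index 6.
Insert 523: h=13, slot 13 empty → index 13.
Insert 293: h=4, slot 4 empty → index 4.
Table: [., 664, 257, ., 293, 375, 39, ., ., ., 715, 912, 640, 523, ., ., .]
Lookup 375: h=1, probe 1,2,5 → found at 5.

3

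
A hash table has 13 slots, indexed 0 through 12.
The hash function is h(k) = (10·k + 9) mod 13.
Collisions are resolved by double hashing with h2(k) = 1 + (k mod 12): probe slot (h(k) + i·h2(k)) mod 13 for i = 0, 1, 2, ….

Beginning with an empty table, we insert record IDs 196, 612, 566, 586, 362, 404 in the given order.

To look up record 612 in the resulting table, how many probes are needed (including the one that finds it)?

2

Insert 196: h=6, slot 6 empty → index 6.
Insert 612: h=6, h2=1, slot 6 occupied → index 7.
Insert 566: h=1, slot 1 empty → index 1.
Insert 586: h=6, h2=11, slot 6 occupied → index 4.
Insert 362: h=2, slot 2 empty → index 2.
Insert 404: h=6, h2=9, slots 6,2 occupied → index 11.
Table: [-, 566, 362, -, 586, -, 196, 612, -, -, -, 404, -]
Lookup 612: h=6, h2=1, probe 6,7 → found at 7.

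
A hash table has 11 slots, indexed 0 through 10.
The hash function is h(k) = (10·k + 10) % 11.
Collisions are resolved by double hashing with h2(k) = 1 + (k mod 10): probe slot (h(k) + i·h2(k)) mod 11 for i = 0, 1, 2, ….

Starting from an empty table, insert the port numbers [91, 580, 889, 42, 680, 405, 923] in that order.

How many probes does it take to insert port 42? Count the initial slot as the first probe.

2

91: h=7 → slot 7
580: h=2 → slot 2
889: h=1 → slot 1
42: h=1, h2=3, probe 1,4 → slot 4
680: h=1, h2=1, probe 1,2,3 → slot 3
405: h=1, h2=6, probe 1,7,2,8 → slot 8
923: h=0 → slot 0
Table: [923, 889, 580, 680, 42, -, -, 91, 405, -, -]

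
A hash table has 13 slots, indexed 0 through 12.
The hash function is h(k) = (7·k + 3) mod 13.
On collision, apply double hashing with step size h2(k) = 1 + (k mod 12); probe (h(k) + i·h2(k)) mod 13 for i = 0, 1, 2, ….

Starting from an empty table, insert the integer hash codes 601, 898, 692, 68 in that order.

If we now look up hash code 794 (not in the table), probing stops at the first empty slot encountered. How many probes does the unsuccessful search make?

2

601 hashes to 11; slot 11 is free -> place at 11.
898 hashes to 10; slot 10 is free -> place at 10.
692 hashes to 11, h2=9; 11 taken -> place at 7.
68 hashes to 11, h2=9; 11,7 taken -> place at 3.
Table: [_, _, _, 68, _, _, _, 692, _, _, 898, 601, _]
Lookup 794: h=10, h2=3, probe 10,0 → slot 0 empty, not found.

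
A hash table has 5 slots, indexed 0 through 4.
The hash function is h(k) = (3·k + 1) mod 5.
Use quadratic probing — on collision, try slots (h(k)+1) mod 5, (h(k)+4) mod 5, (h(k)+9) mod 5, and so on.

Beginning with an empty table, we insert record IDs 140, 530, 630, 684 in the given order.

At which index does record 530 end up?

2

Insert 140: h=1, slot 1 empty → index 1.
Insert 530: h=1, slot 1 occupied → index 2.
Insert 630: h=1, slots 1,2 occupied → index 0.
Insert 684: h=3, slot 3 empty → index 3.
Table: [630, 140, 530, 684, ∅]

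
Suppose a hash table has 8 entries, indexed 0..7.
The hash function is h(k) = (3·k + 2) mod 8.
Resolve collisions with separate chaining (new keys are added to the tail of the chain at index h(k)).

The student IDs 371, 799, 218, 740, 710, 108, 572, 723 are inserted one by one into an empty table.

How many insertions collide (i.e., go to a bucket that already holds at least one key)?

3

371 -> bucket 3
799 -> bucket 7
218 -> bucket 0
740 -> bucket 6
710 -> bucket 4
108 -> bucket 6 (collision)
572 -> bucket 6 (collision)
723 -> bucket 3 (collision)
Final buckets:
0: 218
1: ∅
2: ∅
3: 371 -> 723
4: 710
5: ∅
6: 740 -> 108 -> 572
7: 799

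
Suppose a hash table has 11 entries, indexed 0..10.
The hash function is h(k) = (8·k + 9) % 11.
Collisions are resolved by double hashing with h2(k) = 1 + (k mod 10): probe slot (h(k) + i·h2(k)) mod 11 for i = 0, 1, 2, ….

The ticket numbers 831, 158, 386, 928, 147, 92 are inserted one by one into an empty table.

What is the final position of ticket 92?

831: h=2 → slot 2
158: h=8 → slot 8
386: h=6 → slot 6
928: h=8, h2=9, probe 8,6,4 → slot 4
147: h=8, h2=8, probe 8,5 → slot 5
92: h=8, h2=3, probe 8,0 → slot 0
Table: [92, -, 831, -, 928, 147, 386, -, 158, -, -]

0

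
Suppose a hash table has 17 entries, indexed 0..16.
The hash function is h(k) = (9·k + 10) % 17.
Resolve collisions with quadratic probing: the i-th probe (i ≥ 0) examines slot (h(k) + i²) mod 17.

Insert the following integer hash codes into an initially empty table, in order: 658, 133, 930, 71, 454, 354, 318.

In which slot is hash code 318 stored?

658: h=16 => slot 16
133: h=0 => slot 0
930: h=16, probe 16,0,3 => slot 3
71: h=3, probe 3,4 => slot 4
454: h=16, probe 16,0,3,8 => slot 8
354: h=0, probe 0,1 => slot 1
318: h=16, probe 16,0,3,8,15 => slot 15
Table: [133, 354, _, 930, 71, _, _, _, 454, _, _, _, _, _, _, 318, 658]

15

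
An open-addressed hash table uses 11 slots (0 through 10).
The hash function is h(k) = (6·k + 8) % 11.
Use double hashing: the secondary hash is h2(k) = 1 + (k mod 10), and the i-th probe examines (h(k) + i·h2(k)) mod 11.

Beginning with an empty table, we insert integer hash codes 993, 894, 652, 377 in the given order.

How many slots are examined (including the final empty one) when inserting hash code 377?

2

993: h=4 => slot 4
894: h=4, h2=5, probe 4,9 => slot 9
652: h=4, h2=3, probe 4,7 => slot 7
377: h=4, h2=8, probe 4,1 => slot 1
Table: [-, 377, -, -, 993, -, -, 652, -, 894, -]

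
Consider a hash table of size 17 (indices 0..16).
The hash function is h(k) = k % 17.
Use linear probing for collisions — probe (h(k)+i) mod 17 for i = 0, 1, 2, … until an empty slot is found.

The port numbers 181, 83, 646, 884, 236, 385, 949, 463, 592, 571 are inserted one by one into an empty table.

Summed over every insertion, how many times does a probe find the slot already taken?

181: h=11 → slot 11
83: h=15 → slot 15
646: h=0 → slot 0
884: h=0, probe 0,1 → slot 1
236: h=15, probe 15,16 → slot 16
385: h=11, probe 11,12 → slot 12
949: h=14 → slot 14
463: h=4 → slot 4
592: h=14, probe 14,15,16,0,1,2 → slot 2
571: h=10 → slot 10
Table: [646, 884, 592, ∅, 463, ∅, ∅, ∅, ∅, ∅, 571, 181, 385, ∅, 949, 83, 236]

8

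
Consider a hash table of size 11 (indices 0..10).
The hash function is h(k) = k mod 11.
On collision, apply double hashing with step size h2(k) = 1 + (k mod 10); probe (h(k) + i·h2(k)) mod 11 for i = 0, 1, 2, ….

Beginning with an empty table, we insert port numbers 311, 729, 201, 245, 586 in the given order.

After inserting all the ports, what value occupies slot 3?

311 hashes to 3; slot 3 is free -> place at 3.
729 hashes to 3, h2=10; 3 taken -> place at 2.
201 hashes to 3, h2=2; 3 taken -> place at 5.
245 hashes to 3, h2=6; 3 taken -> place at 9.
586 hashes to 3, h2=7; 3 taken -> place at 10.
Table: [—, —, 729, 311, —, 201, —, —, —, 245, 586]

311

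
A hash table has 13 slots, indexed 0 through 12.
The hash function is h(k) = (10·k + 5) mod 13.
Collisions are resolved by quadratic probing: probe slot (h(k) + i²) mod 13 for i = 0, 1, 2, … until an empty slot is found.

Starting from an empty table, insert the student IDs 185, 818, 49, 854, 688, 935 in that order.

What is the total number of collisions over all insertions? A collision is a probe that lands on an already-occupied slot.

6

Insert 185: h=9, slot 9 empty → index 9.
Insert 818: h=8, slot 8 empty → index 8.
Insert 49: h=1, slot 1 empty → index 1.
Insert 854: h=4, slot 4 empty → index 4.
Insert 688: h=8, slots 8,9 occupied → index 12.
Insert 935: h=8, slots 8,9,12,4 occupied → index 11.
Table: [—, 49, —, —, 854, —, —, —, 818, 185, —, 935, 688]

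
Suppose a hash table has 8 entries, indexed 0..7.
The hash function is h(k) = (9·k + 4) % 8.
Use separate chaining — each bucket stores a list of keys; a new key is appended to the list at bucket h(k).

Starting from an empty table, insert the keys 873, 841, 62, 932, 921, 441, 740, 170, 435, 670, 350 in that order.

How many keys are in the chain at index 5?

Insert 873: h=5, bucket 5 empty -> new chain.
Insert 841: h=5, bucket 5 nonempty -> append to chain.
Insert 62: h=2, bucket 2 empty -> new chain.
Insert 932: h=0, bucket 0 empty -> new chain.
Insert 921: h=5, bucket 5 nonempty -> append to chain.
Insert 441: h=5, bucket 5 nonempty -> append to chain.
Insert 740: h=0, bucket 0 nonempty -> append to chain.
Insert 170: h=6, bucket 6 empty -> new chain.
Insert 435: h=7, bucket 7 empty -> new chain.
Insert 670: h=2, bucket 2 nonempty -> append to chain.
Insert 350: h=2, bucket 2 nonempty -> append to chain.
Final buckets:
0: 932 -> 740
1: .
2: 62 -> 670 -> 350
3: .
4: .
5: 873 -> 841 -> 921 -> 441
6: 170
7: 435

4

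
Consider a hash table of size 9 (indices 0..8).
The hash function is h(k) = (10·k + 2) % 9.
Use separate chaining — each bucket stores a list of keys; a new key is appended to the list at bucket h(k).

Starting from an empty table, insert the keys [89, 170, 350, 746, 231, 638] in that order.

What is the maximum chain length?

Insert 89: h=1, bucket 1 empty -> new chain.
Insert 170: h=1, bucket 1 nonempty -> append to chain.
Insert 350: h=1, bucket 1 nonempty -> append to chain.
Insert 746: h=1, bucket 1 nonempty -> append to chain.
Insert 231: h=8, bucket 8 empty -> new chain.
Insert 638: h=1, bucket 1 nonempty -> append to chain.
Final buckets:
0: ∅
1: 89 -> 170 -> 350 -> 746 -> 638
2: ∅
3: ∅
4: ∅
5: ∅
6: ∅
7: ∅
8: 231

5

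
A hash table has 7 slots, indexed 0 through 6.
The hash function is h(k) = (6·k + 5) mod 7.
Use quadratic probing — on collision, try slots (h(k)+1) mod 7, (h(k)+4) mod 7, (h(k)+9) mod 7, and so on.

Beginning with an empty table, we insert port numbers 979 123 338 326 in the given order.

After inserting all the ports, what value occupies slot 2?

326

979 hashes to 6; slot 6 is free => place at 6.
123 hashes to 1; slot 1 is free => place at 1.
338 hashes to 3; slot 3 is free => place at 3.
326 hashes to 1; 1 taken => place at 2.
Table: [-, 123, 326, 338, -, -, 979]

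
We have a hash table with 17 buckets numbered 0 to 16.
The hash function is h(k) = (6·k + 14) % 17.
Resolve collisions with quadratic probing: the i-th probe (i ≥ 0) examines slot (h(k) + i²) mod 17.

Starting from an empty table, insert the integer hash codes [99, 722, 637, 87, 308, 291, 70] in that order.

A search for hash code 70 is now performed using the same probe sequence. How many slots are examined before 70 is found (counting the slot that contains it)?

Insert 99: h=13, slot 13 empty => index 13.
Insert 722: h=11, slot 11 empty => index 11.
Insert 637: h=11, slot 11 occupied => index 12.
Insert 87: h=9, slot 9 empty => index 9.
Insert 308: h=9, slot 9 occupied => index 10.
Insert 291: h=9, slots 9,10,13 occupied => index 1.
Insert 70: h=9, slots 9,10,13,1 occupied => index 8.
Table: [_, 291, _, _, _, _, _, _, 70, 87, 308, 722, 637, 99, _, _, _]
Lookup 70: h=9, probe 9,10,13,1,8 → found at 8.

5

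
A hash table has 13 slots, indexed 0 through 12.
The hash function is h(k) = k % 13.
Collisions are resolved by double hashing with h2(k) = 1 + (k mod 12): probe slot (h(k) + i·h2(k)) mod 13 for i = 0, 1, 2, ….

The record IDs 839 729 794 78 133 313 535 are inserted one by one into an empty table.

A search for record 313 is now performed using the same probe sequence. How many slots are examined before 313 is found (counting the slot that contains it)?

3

839: h=7 -> slot 7
729: h=1 -> slot 1
794: h=1, h2=3, probe 1,4 -> slot 4
78: h=0 -> slot 0
133: h=3 -> slot 3
313: h=1, h2=2, probe 1,3,5 -> slot 5
535: h=2 -> slot 2
Table: [78, 729, 535, 133, 794, 313, -, 839, -, -, -, -, -]
Lookup 313: h=1, h2=2, probe 1,3,5 → found at 5.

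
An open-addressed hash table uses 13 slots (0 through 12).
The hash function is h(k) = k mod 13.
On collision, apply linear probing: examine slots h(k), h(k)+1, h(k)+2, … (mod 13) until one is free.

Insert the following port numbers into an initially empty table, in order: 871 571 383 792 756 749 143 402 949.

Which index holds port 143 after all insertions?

871 hashes to 0; slot 0 is free => place at 0.
571 hashes to 12; slot 12 is free => place at 12.
383 hashes to 6; slot 6 is free => place at 6.
792 hashes to 12; 12,0 taken => place at 1.
756 hashes to 2; slot 2 is free => place at 2.
749 hashes to 8; slot 8 is free => place at 8.
143 hashes to 0; 0,1,2 taken => place at 3.
402 hashes to 12; 12,0,1,2,3 taken => place at 4.
949 hashes to 0; 0,1,2,3,4 taken => place at 5.
Table: [871, 792, 756, 143, 402, 949, 383, ., 749, ., ., ., 571]

3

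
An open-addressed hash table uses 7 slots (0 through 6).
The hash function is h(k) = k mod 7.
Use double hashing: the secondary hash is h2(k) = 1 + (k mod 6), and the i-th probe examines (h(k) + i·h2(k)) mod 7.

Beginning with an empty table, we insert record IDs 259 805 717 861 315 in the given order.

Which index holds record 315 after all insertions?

259: h=0 → slot 0
805: h=0, h2=2, probe 0,2 → slot 2
717: h=3 → slot 3
861: h=0, h2=4, probe 0,4 → slot 4
315: h=0, h2=4, probe 0,4,1 → slot 1
Table: [259, 315, 805, 717, 861, -, -]

1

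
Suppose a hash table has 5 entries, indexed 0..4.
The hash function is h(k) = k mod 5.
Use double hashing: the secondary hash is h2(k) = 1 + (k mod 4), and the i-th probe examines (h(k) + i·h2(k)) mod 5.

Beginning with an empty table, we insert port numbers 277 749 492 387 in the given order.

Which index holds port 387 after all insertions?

Insert 277: h=2, slot 2 empty → index 2.
Insert 749: h=4, slot 4 empty → index 4.
Insert 492: h=2, h2=1, slot 2 occupied → index 3.
Insert 387: h=2, h2=4, slot 2 occupied → index 1.
Table: [-, 387, 277, 492, 749]

1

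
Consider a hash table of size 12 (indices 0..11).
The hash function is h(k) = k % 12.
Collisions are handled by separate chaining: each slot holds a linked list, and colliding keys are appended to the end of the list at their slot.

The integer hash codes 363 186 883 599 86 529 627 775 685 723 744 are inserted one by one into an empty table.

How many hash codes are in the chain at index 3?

Insert 363: h=3, bucket 3 empty → new chain.
Insert 186: h=6, bucket 6 empty → new chain.
Insert 883: h=7, bucket 7 empty → new chain.
Insert 599: h=11, bucket 11 empty → new chain.
Insert 86: h=2, bucket 2 empty → new chain.
Insert 529: h=1, bucket 1 empty → new chain.
Insert 627: h=3, bucket 3 nonempty → append to chain.
Insert 775: h=7, bucket 7 nonempty → append to chain.
Insert 685: h=1, bucket 1 nonempty → append to chain.
Insert 723: h=3, bucket 3 nonempty → append to chain.
Insert 744: h=0, bucket 0 empty → new chain.
Final buckets:
0: 744
1: 529 -> 685
2: 86
3: 363 -> 627 -> 723
4: ∅
5: ∅
6: 186
7: 883 -> 775
8: ∅
9: ∅
10: ∅
11: 599

3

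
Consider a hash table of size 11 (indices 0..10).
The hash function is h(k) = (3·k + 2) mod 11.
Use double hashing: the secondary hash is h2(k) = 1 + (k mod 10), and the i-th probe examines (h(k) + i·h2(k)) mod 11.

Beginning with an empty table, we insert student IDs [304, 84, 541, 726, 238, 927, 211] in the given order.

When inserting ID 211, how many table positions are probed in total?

Insert 304: h=1, slot 1 empty -> index 1.
Insert 84: h=1, h2=5, slot 1 occupied -> index 6.
Insert 541: h=8, slot 8 empty -> index 8.
Insert 726: h=2, slot 2 empty -> index 2.
Insert 238: h=1, h2=9, slot 1 occupied -> index 10.
Insert 927: h=0, slot 0 empty -> index 0.
Insert 211: h=8, h2=2, slots 8,10,1 occupied -> index 3.
Table: [927, 304, 726, 211, -, -, 84, -, 541, -, 238]

4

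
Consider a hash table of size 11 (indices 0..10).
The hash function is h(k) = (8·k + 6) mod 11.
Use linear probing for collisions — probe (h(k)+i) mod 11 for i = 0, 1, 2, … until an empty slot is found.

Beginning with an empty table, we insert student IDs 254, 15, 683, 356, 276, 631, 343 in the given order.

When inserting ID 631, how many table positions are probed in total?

254: h=3 → slot 3
15: h=5 → slot 5
683: h=3, probe 3,4 → slot 4
356: h=5, probe 5,6 → slot 6
276: h=3, probe 3,4,5,6,7 → slot 7
631: h=5, probe 5,6,7,8 → slot 8
343: h=0 → slot 0
Table: [343, —, —, 254, 683, 15, 356, 276, 631, —, —]

4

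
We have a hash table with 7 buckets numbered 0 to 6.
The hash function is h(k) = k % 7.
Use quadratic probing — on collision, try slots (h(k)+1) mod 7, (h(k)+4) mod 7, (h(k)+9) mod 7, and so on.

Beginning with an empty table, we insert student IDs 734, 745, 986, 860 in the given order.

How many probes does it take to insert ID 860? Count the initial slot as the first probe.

Insert 734: h=6, slot 6 empty → index 6.
Insert 745: h=3, slot 3 empty → index 3.
Insert 986: h=6, slot 6 occupied → index 0.
Insert 860: h=6, slots 6,0,3 occupied → index 1.
Table: [986, 860, -, 745, -, -, 734]

4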